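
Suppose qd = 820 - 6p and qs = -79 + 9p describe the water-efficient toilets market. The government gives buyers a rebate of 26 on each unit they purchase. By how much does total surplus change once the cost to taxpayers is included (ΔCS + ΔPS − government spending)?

Pre-subsidy: 820 - 6p = -79 + 9p gives p* = 899/15, q* = 460.4.
With the rebate, buyers effectively pay pb = ps − 26, where ps is the price sellers receive.
Demand in terms of ps becomes qd = 820 − 6(ps − 26) = 976 - 6ps. Setting this equal to supply: 976 - 6ps = -79 + 9ps, so ps = 211/3.
Buyers pay pb = 211/3 − 26 = 133/3; q' = -79 + 9·(211/3) = 554.
ΔCS = ½(460.4 + 554)(899/15 − 133/3) = 7912.32; ΔPS = ½(460.4 + 554)(211/3 − 899/15) = 5274.88.
Government spending = 26 × 554 = 14404.
Net change = 7912.32 + 5274.88 − 14404 = -1216.8. The loss equals the DWL triangle ½·26·93.6.

Net change in total surplus = -1216.8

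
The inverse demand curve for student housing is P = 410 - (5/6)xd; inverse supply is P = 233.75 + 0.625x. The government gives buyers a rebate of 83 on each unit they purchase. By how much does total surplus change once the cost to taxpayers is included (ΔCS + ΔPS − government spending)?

Net change in total surplus = -82668/35

Pre-subsidy: 410 - (5/6)x = 233.75 + 0.625x gives x* = 846/7 and P* = 2165/7.
With the rebate, buyers effectively pay Pb = Ps − 83, where Ps is the price sellers receive.
On the curves, Pb = 410 - (5/6)x and Ps = 233.75 + 0.625x; the wedge Ps − Pb = 83 gives 233.75 + 0.625x − (410 - (5/6)x) = 83, so x' = 6222/35.
Then Pb = 410 − (5/6)·(6222/35) = 1833/7 and Ps = 233.75 + 0.625·(6222/35) = 2414/7.
ΔCS = ½(846/7 + 6222/35)(2165/7 − 1833/7) = 1735032/245; ΔPS = ½(846/7 + 6222/35)(2414/7 − 2165/7) = 1301274/245.
Government spending = 83 × 6222/35 = 516426/35.
Net change = 1735032/245 + 1301274/245 − 516426/35 = -82668/35. The loss equals the DWL triangle ½·83·1992/35.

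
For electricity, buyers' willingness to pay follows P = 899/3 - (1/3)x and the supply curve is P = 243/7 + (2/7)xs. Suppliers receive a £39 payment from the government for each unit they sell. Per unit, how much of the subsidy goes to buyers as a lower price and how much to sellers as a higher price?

Pre-subsidy: 899/3 - (1/3)x = 243/7 + (2/7)x gives x* = 428 and P* = 157.
With the subsidy, sellers receive Ps = Pb + 39 for each unit, where Pb is the price buyers pay.
On the curves, Pb = 899/3 - (1/3)x and Ps = 243/7 + (2/7)x; the wedge Ps − Pb = 39 gives 243/7 + (2/7)x − (899/3 - (1/3)x) = 39, so x' = 491.
Then Pb = 899/3 − (1/3)·491 = 136 and Ps = 243/7 + (2/7)·491 = 175.
Buyers' price falls by P* − Pb = 157 − 136 = 21; sellers' price rises by Ps − P* = 175 − 157 = 18.

Buyers gain £21 per unit; sellers gain £18 per unit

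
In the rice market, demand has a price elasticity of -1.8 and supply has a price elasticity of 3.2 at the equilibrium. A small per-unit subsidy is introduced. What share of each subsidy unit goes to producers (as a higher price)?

For a small subsidy around the equilibrium, the benefit split depends on the relative slopes, which at a point are proportional to the elasticities.
Buyer share = εs/(εs + |εd|) = 3.2/(3.2 + 1.8) = 0.64; seller share = |εd|/(εs + |εd|) = 0.36.
So producers capture 0.36 of the subsidy.

Producer share = 0.36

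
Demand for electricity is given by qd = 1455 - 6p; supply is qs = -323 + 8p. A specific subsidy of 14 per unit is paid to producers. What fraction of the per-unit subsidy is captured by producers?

Pre-subsidy: 1455 - 6p = -323 + 8p gives p* = 127, q* = 693.
With the subsidy, sellers receive ps = pb + 14 for each unit, where pb is the price buyers pay.
Supply in terms of pb becomes qs = -323 + 8(pb + 14) = -211 + 8pb. Setting this equal to demand: 1455 - 6pb = -211 + 8pb, so pb = 119.
Sellers receive ps = 119 + 14 = 133; q' = 1455 − 6·119 = 741.
Buyers' price falls by p* − pb = 127 − 119 = 8; sellers' price rises by ps − p* = 133 − 127 = 6.
So producers capture 6/14 = 3/7 of each unit of subsidy.

Producer share = 3/7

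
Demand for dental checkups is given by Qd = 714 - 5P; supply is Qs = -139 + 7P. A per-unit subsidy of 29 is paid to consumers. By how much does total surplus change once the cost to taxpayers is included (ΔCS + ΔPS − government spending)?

Net change in total surplus = -29435/24

Pre-subsidy: 714 - 5P = -139 + 7P gives P* = 853/12, Q* = 4303/12.
With the rebate, buyers effectively pay Pb = Ps − 29, where Ps is the price sellers receive.
Demand in terms of Ps becomes Qd = 714 − 5(Ps − 29) = 859 - 5Ps. Setting this equal to supply: 859 - 5Ps = -139 + 7Ps, so Ps = 499/6.
Buyers pay Pb = 499/6 − 29 = 325/6; Q' = -139 + 7·(499/6) = 2659/6.
ΔCS = ½(4303/12 + 2659/6)(853/12 − 325/6) = 6781.46875; ΔPS = ½(4303/12 + 2659/6)(499/6 − 853/12) = 4843.90625.
Government spending = 29 × 2659/6 = 77111/6.
Net change = 6781.46875 + 4843.90625 − 77111/6 = -29435/24. The loss equals the DWL triangle ½·29·1015/12.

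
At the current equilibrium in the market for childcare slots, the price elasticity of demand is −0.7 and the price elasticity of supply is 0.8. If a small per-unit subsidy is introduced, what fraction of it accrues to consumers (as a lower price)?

For a small subsidy around the equilibrium, the benefit split depends on the relative slopes, which at a point are proportional to the elasticities.
Buyer share = εs/(εs + |εd|) = 0.8/(0.8 + 0.7) = 8/15; seller share = |εd|/(εs + |εd|) = 7/15.

Consumer share = 8/15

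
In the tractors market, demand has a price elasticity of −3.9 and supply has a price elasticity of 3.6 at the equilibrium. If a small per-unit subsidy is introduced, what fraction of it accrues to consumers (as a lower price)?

Consumer share = 0.48

For a small subsidy around the equilibrium, the benefit split depends on the relative slopes, which at a point are proportional to the elasticities.
Buyer share = εs/(εs + |εd|) = 3.6/(3.6 + 3.9) = 0.48; seller share = |εd|/(εs + |εd|) = 0.52.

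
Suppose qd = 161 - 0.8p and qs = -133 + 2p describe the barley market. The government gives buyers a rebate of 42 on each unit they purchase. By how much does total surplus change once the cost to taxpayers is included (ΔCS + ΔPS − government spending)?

Pre-subsidy: 161 - 0.8p = -133 + 2p gives p* = 105, q* = 77.
With the rebate, buyers effectively pay pb = ps − 42, where ps is the price sellers receive.
Demand in terms of ps becomes qd = 161 − 0.8(ps − 42) = 194.6 - 0.8ps. Setting this equal to supply: 194.6 - 0.8ps = -133 + 2ps, so ps = 117.
Buyers pay pb = 117 − 42 = 75; q' = -133 + 2·117 = 101.
ΔCS = ½(77 + 101)(105 − 75) = 2670; ΔPS = ½(77 + 101)(117 − 105) = 1068.
Government spending = 42 × 101 = 4242.
Net change = 2670 + 1068 − 4242 = -504. The loss equals the DWL triangle ½·42·24.

Net change in total surplus = -504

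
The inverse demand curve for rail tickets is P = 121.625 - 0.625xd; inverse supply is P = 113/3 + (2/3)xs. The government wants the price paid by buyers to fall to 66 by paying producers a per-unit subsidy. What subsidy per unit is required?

Required subsidy s = 31 per unit

At a buyer price of 66, quantity demanded is 194.6 − 1.6·66 = 89.
Sellers supply 89 only when they receive Ps = 113/3 + (2/3)·89 = 97.
s = Ps − Pb = 97 − 66 = 31.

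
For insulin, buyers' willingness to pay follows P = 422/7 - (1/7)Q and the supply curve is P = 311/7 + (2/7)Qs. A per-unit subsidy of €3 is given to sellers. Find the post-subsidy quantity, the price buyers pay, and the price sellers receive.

Q' = 44; buyers pay €54; sellers receive €57

Pre-subsidy: 422/7 - (1/7)Q = 311/7 + (2/7)Q gives Q* = 37 and P* = 55.
With the subsidy, sellers receive Ps = Pb + 3 for each unit, where Pb is the price buyers pay.
On the curves, Pb = 422/7 - (1/7)Q and Ps = 311/7 + (2/7)Q; the wedge Ps − Pb = 3 gives 311/7 + (2/7)Q − (422/7 - (1/7)Q) = 3, so Q' = 44.
Then Pb = 422/7 − (1/7)·44 = 54 and Ps = 311/7 + (2/7)·44 = 57.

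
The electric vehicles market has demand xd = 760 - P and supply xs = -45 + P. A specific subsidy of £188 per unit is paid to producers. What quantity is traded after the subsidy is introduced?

x' = 451.5

Pre-subsidy: 760 - P = -45 + P gives P* = 402.5, x* = 357.5.
With the subsidy, sellers receive Ps = Pb + 188 for each unit, where Pb is the price buyers pay.
Supply in terms of Pb becomes xs = -45 + 1(Pb + 188) = 143 + Pb. Setting this equal to demand: 760 - Pb = 143 + Pb, so Pb = 308.5.
Sellers receive Ps = 308.5 + 188 = 496.5; x' = 760 − 1·308.5 = 451.5.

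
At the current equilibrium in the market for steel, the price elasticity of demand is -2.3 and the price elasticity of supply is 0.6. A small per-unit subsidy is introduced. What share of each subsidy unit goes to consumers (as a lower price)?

Consumer share = 6/29

For a small subsidy around the equilibrium, the benefit split depends on the relative slopes, which at a point are proportional to the elasticities.
Buyer share = εs/(εs + |εd|) = 0.6/(0.6 + 2.3) = 6/29; seller share = |εd|/(εs + |εd|) = 23/29.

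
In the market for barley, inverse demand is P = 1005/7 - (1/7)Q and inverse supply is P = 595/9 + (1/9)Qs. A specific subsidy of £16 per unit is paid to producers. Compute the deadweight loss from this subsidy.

Pre-subsidy: 1005/7 - (1/7)Q = 595/9 + (1/9)Q gives Q* = 305 and P* = 100.
With the subsidy, sellers receive Ps = Pb + 16 for each unit, where Pb is the price buyers pay.
On the curves, Pb = 1005/7 - (1/7)Q and Ps = 595/9 + (1/9)Q; the wedge Ps − Pb = 16 gives 595/9 + (1/9)Q − (1005/7 - (1/7)Q) = 16, so Q' = 368.
Then Pb = 1005/7 − (1/7)·368 = 91 and Ps = 595/9 + (1/9)·368 = 107.
The subsidy expands output by 368 − 305 = 63 past the efficient level; on those units the gap between marginal cost and willingness to pay runs from 0 up to 16.
DWL = ½ × 16 × 63 = 504.

Deadweight loss = £504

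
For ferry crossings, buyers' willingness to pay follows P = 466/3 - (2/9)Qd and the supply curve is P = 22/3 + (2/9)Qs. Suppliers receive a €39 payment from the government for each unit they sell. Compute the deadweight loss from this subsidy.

Deadweight loss = €1711.125

Pre-subsidy: 466/3 - (2/9)Q = 22/3 + (2/9)Q gives Q* = 333 and P* = 244/3.
With the subsidy, sellers receive Ps = Pb + 39 for each unit, where Pb is the price buyers pay.
On the curves, Pb = 466/3 - (2/9)Q and Ps = 22/3 + (2/9)Q; the wedge Ps − Pb = 39 gives 22/3 + (2/9)Q − (466/3 - (2/9)Q) = 39, so Q' = 420.75.
Then Pb = 466/3 − (2/9)·420.75 = 371/6 and Ps = 22/3 + (2/9)·420.75 = 605/6.
The subsidy expands output by 420.75 − 333 = 87.75 past the efficient level; on those units the gap between marginal cost and willingness to pay runs from 0 up to 39.
DWL = ½ × 39 × 87.75 = 1711.125.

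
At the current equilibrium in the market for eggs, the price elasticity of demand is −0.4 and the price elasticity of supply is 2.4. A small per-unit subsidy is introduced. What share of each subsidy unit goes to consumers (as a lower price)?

Consumer share = 6/7

For a small subsidy around the equilibrium, the benefit split depends on the relative slopes, which at a point are proportional to the elasticities.
Buyer share = εs/(εs + |εd|) = 2.4/(2.4 + 0.4) = 6/7; seller share = |εd|/(εs + |εd|) = 1/7.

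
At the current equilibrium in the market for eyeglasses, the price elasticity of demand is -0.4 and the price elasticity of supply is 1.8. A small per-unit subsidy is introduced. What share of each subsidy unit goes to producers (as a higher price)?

Producer share = 2/11

For a small subsidy around the equilibrium, the benefit split depends on the relative slopes, which at a point are proportional to the elasticities.
Buyer share = εs/(εs + |εd|) = 1.8/(1.8 + 0.4) = 9/11; seller share = |εd|/(εs + |εd|) = 2/11.
So producers capture 2/11 of the subsidy.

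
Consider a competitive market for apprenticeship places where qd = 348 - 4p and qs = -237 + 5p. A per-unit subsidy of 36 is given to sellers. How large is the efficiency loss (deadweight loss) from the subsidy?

Deadweight loss = 1440

Pre-subsidy: 348 - 4p = -237 + 5p gives p* = 65, q* = 88.
With the subsidy, sellers receive ps = pb + 36 for each unit, where pb is the price buyers pay.
Supply in terms of pb becomes qs = -237 + 5(pb + 36) = -57 + 5pb. Setting this equal to demand: 348 - 4pb = -57 + 5pb, so pb = 45.
Sellers receive ps = 45 + 36 = 81; q' = 348 − 4·45 = 168.
The subsidy expands output by 168 − 88 = 80 past the efficient level; on those units the gap between marginal cost and willingness to pay runs from 0 up to 36.
DWL = ½ × 36 × 80 = 1440.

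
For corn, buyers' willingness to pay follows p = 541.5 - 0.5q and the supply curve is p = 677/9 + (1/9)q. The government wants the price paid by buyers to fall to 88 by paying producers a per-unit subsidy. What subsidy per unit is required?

Required subsidy s = 88 per unit

At a buyer price of 88, quantity demanded is 1083 − 2·88 = 907.
Sellers supply 907 only when they receive ps = 677/9 + (1/9)·907 = 176.
s = ps − pb = 176 − 88 = 88.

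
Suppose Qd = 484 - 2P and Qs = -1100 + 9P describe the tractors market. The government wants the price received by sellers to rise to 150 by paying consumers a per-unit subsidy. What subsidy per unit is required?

Required subsidy s = 33 per unit

At a seller price of 150, quantity supplied is -1100 + 9·150 = 250.
Buyers absorb 250 only when they pay Pb with 484 − 2·Pb = 250, i.e. Pb = 117.
s = Ps − Pb = 150 − 117 = 33.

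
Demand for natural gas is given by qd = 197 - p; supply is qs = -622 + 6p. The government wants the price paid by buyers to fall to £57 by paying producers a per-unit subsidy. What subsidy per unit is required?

Required subsidy s = £70 per unit

At a buyer price of 57, quantity demanded is 197 − 1·57 = 140.
Sellers supply 140 only when they receive ps with -622 + 6·ps = 140, i.e. ps = 127.
s = ps − pb = 127 − 57 = 70.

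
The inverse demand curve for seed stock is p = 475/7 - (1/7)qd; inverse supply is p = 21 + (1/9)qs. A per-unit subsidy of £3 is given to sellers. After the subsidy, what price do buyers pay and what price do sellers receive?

Buyers pay £39.8125; sellers receive £42.8125

Pre-subsidy: 475/7 - (1/7)q = 21 + (1/9)q gives q* = 184.5 and p* = 41.5.
With the subsidy, sellers receive ps = pb + 3 for each unit, where pb is the price buyers pay.
On the curves, pb = 475/7 - (1/7)q and ps = 21 + (1/9)q; the wedge ps − pb = 3 gives 21 + (1/9)q − (475/7 - (1/7)q) = 3, so q' = 196.3125.
Then pb = 475/7 − (1/7)·196.3125 = 39.8125 and ps = 21 + (1/9)·196.3125 = 42.8125.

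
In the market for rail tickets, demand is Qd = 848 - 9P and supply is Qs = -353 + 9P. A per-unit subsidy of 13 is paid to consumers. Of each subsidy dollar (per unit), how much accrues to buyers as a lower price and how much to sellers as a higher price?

Buyers gain 6.5 per unit; sellers gain 6.5 per unit

Pre-subsidy: 848 - 9P = -353 + 9P gives P* = 1201/18, Q* = 247.5.
With the rebate, buyers effectively pay Pb = Ps − 13, where Ps is the price sellers receive.
Demand in terms of Ps becomes Qd = 848 − 9(Ps − 13) = 965 - 9Ps. Setting this equal to supply: 965 - 9Ps = -353 + 9Ps, so Ps = 659/9.
Buyers pay Pb = 659/9 − 13 = 542/9; Q' = -353 + 9·(659/9) = 306.
Buyers' price falls by P* − Pb = 1201/18 − 542/9 = 6.5; sellers' price rises by Ps − P* = 659/9 − 1201/18 = 6.5.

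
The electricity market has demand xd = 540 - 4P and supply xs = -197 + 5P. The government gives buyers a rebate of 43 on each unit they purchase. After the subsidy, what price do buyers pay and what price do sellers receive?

Buyers pay 58; sellers receive 101

Pre-subsidy: 540 - 4P = -197 + 5P gives P* = 737/9, x* = 1912/9.
With the rebate, buyers effectively pay Pb = Ps − 43, where Ps is the price sellers receive.
Demand in terms of Ps becomes xd = 540 − 4(Ps − 43) = 712 - 4Ps. Setting this equal to supply: 712 - 4Ps = -197 + 5Ps, so Ps = 101.
Buyers pay Pb = 101 − 43 = 58; x' = -197 + 5·101 = 308.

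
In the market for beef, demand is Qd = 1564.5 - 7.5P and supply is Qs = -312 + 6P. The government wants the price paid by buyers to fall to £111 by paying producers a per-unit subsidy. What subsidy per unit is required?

Required subsidy s = £63 per unit

At a buyer price of 111, quantity demanded is 1564.5 − 7.5·111 = 732.
Sellers supply 732 only when they receive Ps with -312 + 6·Ps = 732, i.e. Ps = 174.
s = Ps − Pb = 174 − 111 = 63.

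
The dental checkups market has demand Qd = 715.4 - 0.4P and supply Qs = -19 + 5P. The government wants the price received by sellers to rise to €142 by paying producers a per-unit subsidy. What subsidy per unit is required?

Required subsidy s = €81 per unit

At a seller price of 142, quantity supplied is -19 + 5·142 = 691.
Buyers absorb 691 only when they pay Pb with 715.4 − 0.4·Pb = 691, i.e. Pb = 61.
s = Ps − Pb = 142 − 61 = 81.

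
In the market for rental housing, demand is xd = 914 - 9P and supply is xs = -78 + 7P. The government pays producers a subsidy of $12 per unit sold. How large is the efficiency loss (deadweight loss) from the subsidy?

Pre-subsidy: 914 - 9P = -78 + 7P gives P* = 62, x* = 356.
With the subsidy, sellers receive Ps = Pb + 12 for each unit, where Pb is the price buyers pay.
Supply in terms of Pb becomes xs = -78 + 7(Pb + 12) = 6 + 7Pb. Setting this equal to demand: 914 - 9Pb = 6 + 7Pb, so Pb = 56.75.
Sellers receive Ps = 56.75 + 12 = 68.75; x' = 914 − 9·56.75 = 403.25.
The subsidy expands output by 403.25 − 356 = 47.25 past the efficient level; on those units the gap between marginal cost and willingness to pay runs from 0 up to 12.
DWL = ½ × 12 × 47.25 = 283.5.

Deadweight loss = $283.5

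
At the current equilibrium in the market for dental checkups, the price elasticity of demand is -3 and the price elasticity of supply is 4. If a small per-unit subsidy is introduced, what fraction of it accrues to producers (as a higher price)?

For a small subsidy around the equilibrium, the benefit split depends on the relative slopes, which at a point are proportional to the elasticities.
Buyer share = εs/(εs + |εd|) = 4/(4 + 3) = 4/7; seller share = |εd|/(εs + |εd|) = 3/7.
So producers capture 3/7 of the subsidy.

Producer share = 3/7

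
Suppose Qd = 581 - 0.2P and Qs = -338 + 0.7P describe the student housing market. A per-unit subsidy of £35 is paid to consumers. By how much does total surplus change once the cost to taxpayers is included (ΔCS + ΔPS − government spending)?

Pre-subsidy: 581 - 0.2P = -338 + 0.7P gives P* = 9190/9, Q* = 3391/9.
With the rebate, buyers effectively pay Pb = Ps − 35, where Ps is the price sellers receive.
Demand in terms of Ps becomes Qd = 581 − 0.2(Ps − 35) = 588 - 0.2Ps. Setting this equal to supply: 588 - 0.2Ps = -338 + 0.7Ps, so Ps = 9260/9.
Buyers pay Pb = 9260/9 − 35 = 8945/9; Q' = -338 + 0.7·(9260/9) = 3440/9.
ΔCS = ½(3391/9 + 3440/9)(9190/9 − 8945/9) = 61985/6; ΔPS = ½(3391/9 + 3440/9)(9260/9 − 9190/9) = 8855/3.
Government spending = 35 × 3440/9 = 120400/9.
Net change = 61985/6 + 8855/3 − 120400/9 = -1715/18. The loss equals the DWL triangle ½·35·49/9.

Net change in total surplus = -1715/18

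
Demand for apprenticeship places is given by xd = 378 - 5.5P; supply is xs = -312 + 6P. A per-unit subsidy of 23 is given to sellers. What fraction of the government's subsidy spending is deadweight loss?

Pre-subsidy: 378 - 5.5P = -312 + 6P gives P* = 60, x* = 48.
With the subsidy, sellers receive Ps = Pb + 23 for each unit, where Pb is the price buyers pay.
Supply in terms of Pb becomes xs = -312 + 6(Pb + 23) = -174 + 6Pb. Setting this equal to demand: 378 - 5.5Pb = -174 + 6Pb, so Pb = 48.
Sellers receive Ps = 48 + 23 = 71; x' = 378 − 5.5·48 = 114.
ΔCS = ½(48 + 114)(60 − 48) = 972; ΔPS = ½(48 + 114)(71 − 60) = 891.
Government spending = 23 × 114 = 2622.
DWL = ½ × 23 × (114 − 48) = 759; fraction = 759 / 2622 = 11/38.

DWL / government spending = 11/38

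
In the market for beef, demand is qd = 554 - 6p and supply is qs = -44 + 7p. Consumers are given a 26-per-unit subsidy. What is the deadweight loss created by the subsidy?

Deadweight loss = 1092

Pre-subsidy: 554 - 6p = -44 + 7p gives p* = 46, q* = 278.
With the rebate, buyers effectively pay pb = ps − 26, where ps is the price sellers receive.
Demand in terms of ps becomes qd = 554 − 6(ps − 26) = 710 - 6ps. Setting this equal to supply: 710 - 6ps = -44 + 7ps, so ps = 58.
Buyers pay pb = 58 − 26 = 32; q' = -44 + 7·58 = 362.
The subsidy expands output by 362 − 278 = 84 past the efficient level; on those units the gap between marginal cost and willingness to pay runs from 0 up to 26.
DWL = ½ × 26 × 84 = 1092.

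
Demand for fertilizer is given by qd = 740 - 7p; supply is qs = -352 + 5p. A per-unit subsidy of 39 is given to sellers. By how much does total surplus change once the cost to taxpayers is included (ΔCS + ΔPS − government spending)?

Net change in total surplus = -2218.125

Pre-subsidy: 740 - 7p = -352 + 5p gives p* = 91, q* = 103.
With the subsidy, sellers receive ps = pb + 39 for each unit, where pb is the price buyers pay.
Supply in terms of pb becomes qs = -352 + 5(pb + 39) = -157 + 5pb. Setting this equal to demand: 740 - 7pb = -157 + 5pb, so pb = 74.75.
Sellers receive ps = 74.75 + 39 = 113.75; q' = 740 − 7·74.75 = 216.75.
ΔCS = ½(103 + 216.75)(91 − 74.75) = 2597.96875; ΔPS = ½(103 + 216.75)(113.75 − 91) = 3637.15625.
Government spending = 39 × 216.75 = 8453.25.
Net change = 2597.96875 + 3637.15625 − 8453.25 = -2218.125. The loss equals the DWL triangle ½·39·113.75.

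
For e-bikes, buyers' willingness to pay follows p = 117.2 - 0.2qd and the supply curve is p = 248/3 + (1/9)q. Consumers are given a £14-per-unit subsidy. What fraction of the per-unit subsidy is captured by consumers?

Pre-subsidy: 117.2 - 0.2q = 248/3 + (1/9)q gives q* = 111 and p* = 95.
With the rebate, buyers effectively pay pb = ps − 14, where ps is the price sellers receive.
On the curves, pb = 117.2 - 0.2q and ps = 248/3 + (1/9)q; the wedge ps − pb = 14 gives 248/3 + (1/9)q − (117.2 - 0.2q) = 14, so q' = 156.
Then pb = 117.2 − 0.2·156 = 86 and ps = 248/3 + (1/9)·156 = 100.
Buyers' price falls by p* − pb = 95 − 86 = 9; sellers' price rises by ps − p* = 100 − 95 = 5.
So consumers capture 9/14 = 9/14 of each unit of subsidy.

Consumer share = 9/14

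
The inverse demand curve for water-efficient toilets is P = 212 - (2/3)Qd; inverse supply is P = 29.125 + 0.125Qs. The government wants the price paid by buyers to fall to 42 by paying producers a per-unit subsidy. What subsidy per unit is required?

Required subsidy s = 19 per unit

At a buyer price of 42, quantity demanded is 318 − 1.5·42 = 255.
Sellers supply 255 only when they receive Ps = 29.125 + 0.125·255 = 61.
s = Ps − Pb = 61 − 42 = 19.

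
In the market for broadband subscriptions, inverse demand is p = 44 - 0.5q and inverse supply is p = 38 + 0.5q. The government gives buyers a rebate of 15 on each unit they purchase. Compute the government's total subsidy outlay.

Government cost = 315

Pre-subsidy: 44 - 0.5q = 38 + 0.5q gives q* = 6 and p* = 41.
With the rebate, buyers effectively pay pb = ps − 15, where ps is the price sellers receive.
On the curves, pb = 44 - 0.5q and ps = 38 + 0.5q; the wedge ps − pb = 15 gives 38 + 0.5q − (44 - 0.5q) = 15, so q' = 21.
Then pb = 44 − 0.5·21 = 33.5 and ps = 38 + 0.5·21 = 48.5.
Government outlay = subsidy × quantity = 15 × 21 = 315.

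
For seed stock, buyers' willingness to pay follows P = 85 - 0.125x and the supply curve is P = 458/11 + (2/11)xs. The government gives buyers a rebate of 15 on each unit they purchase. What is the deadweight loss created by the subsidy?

Deadweight loss = 1100/3

Pre-subsidy: 85 - 0.125x = 458/11 + (2/11)x gives x* = 424/3 and P* = 202/3.
With the rebate, buyers effectively pay Pb = Ps − 15, where Ps is the price sellers receive.
On the curves, Pb = 85 - 0.125x and Ps = 458/11 + (2/11)x; the wedge Ps − Pb = 15 gives 458/11 + (2/11)x − (85 - 0.125x) = 15, so x' = 1712/9.
Then Pb = 85 − 0.125·(1712/9) = 551/9 and Ps = 458/11 + (2/11)·(1712/9) = 686/9.
The subsidy expands output by 1712/9 − 424/3 = 440/9 past the efficient level; on those units the gap between marginal cost and willingness to pay runs from 0 up to 15.
DWL = ½ × 15 × 440/9 = 1100/3.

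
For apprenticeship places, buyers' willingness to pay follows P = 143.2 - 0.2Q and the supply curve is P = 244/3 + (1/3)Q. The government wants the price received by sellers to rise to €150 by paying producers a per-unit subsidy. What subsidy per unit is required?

At a seller price of 150, quantity supplied is -244 + 3·150 = 206.
Buyers absorb 206 only when they pay Pb = 143.2 − 0.2·206 = 102.
s = Ps − Pb = 150 − 102 = 48.

Required subsidy s = €48 per unit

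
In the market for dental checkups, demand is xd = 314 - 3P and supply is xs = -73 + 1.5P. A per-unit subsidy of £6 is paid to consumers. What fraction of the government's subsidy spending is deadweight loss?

Pre-subsidy: 314 - 3P = -73 + 1.5P gives P* = 86, x* = 56.
With the rebate, buyers effectively pay Pb = Ps − 6, where Ps is the price sellers receive.
Demand in terms of Ps becomes xd = 314 − 3(Ps − 6) = 332 - 3Ps. Setting this equal to supply: 332 - 3Ps = -73 + 1.5Ps, so Ps = 90.
Buyers pay Pb = 90 − 6 = 84; x' = -73 + 1.5·90 = 62.
ΔCS = ½(56 + 62)(86 − 84) = 118; ΔPS = ½(56 + 62)(90 − 86) = 236.
Government spending = 6 × 62 = 372.
DWL = ½ × 6 × (62 − 56) = 18; fraction = 18 / 372 = 3/62.

DWL / government spending = 3/62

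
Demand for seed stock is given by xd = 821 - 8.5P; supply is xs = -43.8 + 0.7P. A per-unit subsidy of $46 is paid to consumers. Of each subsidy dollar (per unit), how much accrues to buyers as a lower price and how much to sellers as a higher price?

Pre-subsidy: 821 - 8.5P = -43.8 + 0.7P gives P* = 94, x* = 22.
With the rebate, buyers effectively pay Pb = Ps − 46, where Ps is the price sellers receive.
Demand in terms of Ps becomes xd = 821 − 8.5(Ps − 46) = 1212 - 8.5Ps. Setting this equal to supply: 1212 - 8.5Ps = -43.8 + 0.7Ps, so Ps = 136.5.
Buyers pay Pb = 136.5 − 46 = 90.5; x' = -43.8 + 0.7·136.5 = 51.75.
Buyers' price falls by P* − Pb = 94 − 90.5 = 3.5; sellers' price rises by Ps − P* = 136.5 − 94 = 42.5.

Buyers gain $3.5 per unit; sellers gain $42.5 per unit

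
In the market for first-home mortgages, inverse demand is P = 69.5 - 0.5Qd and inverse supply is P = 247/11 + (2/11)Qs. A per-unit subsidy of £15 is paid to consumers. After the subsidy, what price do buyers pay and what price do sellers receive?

Pre-subsidy: 69.5 - 0.5Q = 247/11 + (2/11)Q gives Q* = 69 and P* = 35.
With the rebate, buyers effectively pay Pb = Ps − 15, where Ps is the price sellers receive.
On the curves, Pb = 69.5 - 0.5Q and Ps = 247/11 + (2/11)Q; the wedge Ps − Pb = 15 gives 247/11 + (2/11)Q − (69.5 - 0.5Q) = 15, so Q' = 91.
Then Pb = 69.5 − 0.5·91 = 24 and Ps = 247/11 + (2/11)·91 = 39.

Buyers pay £24; sellers receive £39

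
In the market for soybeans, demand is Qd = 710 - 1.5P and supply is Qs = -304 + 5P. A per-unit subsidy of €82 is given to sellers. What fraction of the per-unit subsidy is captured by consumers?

Consumer share = 10/13

Pre-subsidy: 710 - 1.5P = -304 + 5P gives P* = 156, Q* = 476.
With the subsidy, sellers receive Ps = Pb + 82 for each unit, where Pb is the price buyers pay.
Supply in terms of Pb becomes Qs = -304 + 5(Pb + 82) = 106 + 5Pb. Setting this equal to demand: 710 - 1.5Pb = 106 + 5Pb, so Pb = 1208/13.
Sellers receive Ps = 1208/13 + 82 = 2274/13; Q' = 710 − 1.5·(1208/13) = 7418/13.
Buyers' price falls by P* − Pb = 156 − 1208/13 = 820/13; sellers' price rises by Ps − P* = 2274/13 − 156 = 246/13.
So consumers capture (820/13)/82 = 10/13 of each unit of subsidy.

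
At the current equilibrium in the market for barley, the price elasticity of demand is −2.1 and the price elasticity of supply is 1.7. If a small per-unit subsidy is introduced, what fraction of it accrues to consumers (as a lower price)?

For a small subsidy around the equilibrium, the benefit split depends on the relative slopes, which at a point are proportional to the elasticities.
Buyer share = εs/(εs + |εd|) = 1.7/(1.7 + 2.1) = 17/38; seller share = |εd|/(εs + |εd|) = 21/38.

Consumer share = 17/38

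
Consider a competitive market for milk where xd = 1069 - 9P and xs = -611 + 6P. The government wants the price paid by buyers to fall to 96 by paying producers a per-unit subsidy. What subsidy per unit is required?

Required subsidy s = 40 per unit

At a buyer price of 96, quantity demanded is 1069 − 9·96 = 205.
Sellers supply 205 only when they receive Ps with -611 + 6·Ps = 205, i.e. Ps = 136.
s = Ps − Pb = 136 − 96 = 40.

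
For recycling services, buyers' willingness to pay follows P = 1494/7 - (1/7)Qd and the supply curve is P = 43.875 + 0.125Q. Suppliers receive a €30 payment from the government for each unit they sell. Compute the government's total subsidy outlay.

Pre-subsidy: 1494/7 - (1/7)Q = 43.875 + 0.125Q gives Q* = 633 and P* = 123.
With the subsidy, sellers receive Ps = Pb + 30 for each unit, where Pb is the price buyers pay.
On the curves, Pb = 1494/7 - (1/7)Q and Ps = 43.875 + 0.125Q; the wedge Ps − Pb = 30 gives 43.875 + 0.125Q − (1494/7 - (1/7)Q) = 30, so Q' = 745.
Then Pb = 1494/7 − (1/7)·745 = 107 and Ps = 43.875 + 0.125·745 = 137.
Government outlay = subsidy × quantity = 30 × 745 = 22350.

Government cost = €22350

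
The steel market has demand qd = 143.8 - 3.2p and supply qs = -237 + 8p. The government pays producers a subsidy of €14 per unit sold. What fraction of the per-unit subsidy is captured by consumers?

Pre-subsidy: 143.8 - 3.2p = -237 + 8p gives p* = 34, q* = 35.
With the subsidy, sellers receive ps = pb + 14 for each unit, where pb is the price buyers pay.
Supply in terms of pb becomes qs = -237 + 8(pb + 14) = -125 + 8pb. Setting this equal to demand: 143.8 - 3.2pb = -125 + 8pb, so pb = 24.
Sellers receive ps = 24 + 14 = 38; q' = 143.8 − 3.2·24 = 67.
Buyers' price falls by p* − pb = 34 − 24 = 10; sellers' price rises by ps − p* = 38 − 34 = 4.
So consumers capture 10/14 = 5/7 of each unit of subsidy.

Consumer share = 5/7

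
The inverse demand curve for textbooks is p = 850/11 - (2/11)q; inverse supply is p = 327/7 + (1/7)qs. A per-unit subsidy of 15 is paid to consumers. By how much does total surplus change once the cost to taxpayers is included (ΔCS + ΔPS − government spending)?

Pre-subsidy: 850/11 - (2/11)q = 327/7 + (1/7)q gives q* = 94.12 and p* = 60.16.
With the rebate, buyers effectively pay pb = ps − 15, where ps is the price sellers receive.
On the curves, pb = 850/11 - (2/11)q and ps = 327/7 + (1/7)q; the wedge ps − pb = 15 gives 327/7 + (1/7)q − (850/11 - (2/11)q) = 15, so q' = 140.32.
Then pb = 850/11 − (2/11)·140.32 = 51.76 and ps = 327/7 + (1/7)·140.32 = 66.76.
ΔCS = ½(94.12 + 140.32)(60.16 − 51.76) = 984.648; ΔPS = ½(94.12 + 140.32)(66.76 − 60.16) = 773.652.
Government spending = 15 × 140.32 = 2104.8.
Net change = 984.648 + 773.652 − 2104.8 = -346.5. The loss equals the DWL triangle ½·15·46.2.

Net change in total surplus = -346.5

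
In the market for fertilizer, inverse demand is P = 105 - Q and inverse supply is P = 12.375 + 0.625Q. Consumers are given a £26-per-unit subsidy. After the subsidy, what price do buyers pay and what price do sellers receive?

Pre-subsidy: 105 - Q = 12.375 + 0.625Q gives Q* = 57 and P* = 48.
With the rebate, buyers effectively pay Pb = Ps − 26, where Ps is the price sellers receive.
On the curves, Pb = 105 - Q and Ps = 12.375 + 0.625Q; the wedge Ps − Pb = 26 gives 12.375 + 0.625Q − (105 - Q) = 26, so Q' = 73.
Then Pb = 105 − 1·73 = 32 and Ps = 12.375 + 0.625·73 = 58.

Buyers pay £32; sellers receive £58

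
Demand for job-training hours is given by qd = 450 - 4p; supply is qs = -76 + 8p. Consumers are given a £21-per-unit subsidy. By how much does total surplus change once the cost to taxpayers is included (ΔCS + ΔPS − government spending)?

Net change in total surplus = -£588

Pre-subsidy: 450 - 4p = -76 + 8p gives p* = 263/6, q* = 824/3.
With the rebate, buyers effectively pay pb = ps − 21, where ps is the price sellers receive.
Demand in terms of ps becomes qd = 450 − 4(ps − 21) = 534 - 4ps. Setting this equal to supply: 534 - 4ps = -76 + 8ps, so ps = 305/6.
Buyers pay pb = 305/6 − 21 = 179/6; q' = -76 + 8·(305/6) = 992/3.
ΔCS = ½(824/3 + 992/3)(263/6 − 179/6) = 12712/3; ΔPS = ½(824/3 + 992/3)(305/6 − 263/6) = 6356/3.
Government spending = 21 × 992/3 = 6944.
Net change = 12712/3 + 6356/3 − 6944 = -588. The loss equals the DWL triangle ½·21·56.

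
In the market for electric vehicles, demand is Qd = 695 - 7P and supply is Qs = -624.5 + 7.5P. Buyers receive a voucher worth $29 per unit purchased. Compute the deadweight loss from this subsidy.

Pre-subsidy: 695 - 7P = -624.5 + 7.5P gives P* = 91, Q* = 58.
With the rebate, buyers effectively pay Pb = Ps − 29, where Ps is the price sellers receive.
Demand in terms of Ps becomes Qd = 695 − 7(Ps − 29) = 898 - 7Ps. Setting this equal to supply: 898 - 7Ps = -624.5 + 7.5Ps, so Ps = 105.
Buyers pay Pb = 105 − 29 = 76; Q' = -624.5 + 7.5·105 = 163.
The subsidy expands output by 163 − 58 = 105 past the efficient level; on those units the gap between marginal cost and willingness to pay runs from 0 up to 29.
DWL = ½ × 29 × 105 = 1522.5.

Deadweight loss = $1522.5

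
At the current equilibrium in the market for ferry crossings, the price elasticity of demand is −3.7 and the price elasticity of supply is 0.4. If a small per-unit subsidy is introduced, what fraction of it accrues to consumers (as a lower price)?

Consumer share = 4/41

For a small subsidy around the equilibrium, the benefit split depends on the relative slopes, which at a point are proportional to the elasticities.
Buyer share = εs/(εs + |εd|) = 0.4/(0.4 + 3.7) = 4/41; seller share = |εd|/(εs + |εd|) = 37/41.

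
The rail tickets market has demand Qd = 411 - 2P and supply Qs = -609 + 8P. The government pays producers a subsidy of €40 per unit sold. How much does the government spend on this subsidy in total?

Pre-subsidy: 411 - 2P = -609 + 8P gives P* = 102, Q* = 207.
With the subsidy, sellers receive Ps = Pb + 40 for each unit, where Pb is the price buyers pay.
Supply in terms of Pb becomes Qs = -609 + 8(Pb + 40) = -289 + 8Pb. Setting this equal to demand: 411 - 2Pb = -289 + 8Pb, so Pb = 70.
Sellers receive Ps = 70 + 40 = 110; Q' = 411 − 2·70 = 271.
Government outlay = subsidy × quantity = 40 × 271 = 10840.

Government cost = €10840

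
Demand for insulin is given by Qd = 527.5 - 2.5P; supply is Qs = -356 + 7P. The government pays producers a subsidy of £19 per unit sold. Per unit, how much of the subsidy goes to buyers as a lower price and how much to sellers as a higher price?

Pre-subsidy: 527.5 - 2.5P = -356 + 7P gives P* = 93, Q* = 295.
With the subsidy, sellers receive Ps = Pb + 19 for each unit, where Pb is the price buyers pay.
Supply in terms of Pb becomes Qs = -356 + 7(Pb + 19) = -223 + 7Pb. Setting this equal to demand: 527.5 - 2.5Pb = -223 + 7Pb, so Pb = 79.
Sellers receive Ps = 79 + 19 = 98; Q' = 527.5 − 2.5·79 = 330.
Buyers' price falls by P* − Pb = 93 − 79 = 14; sellers' price rises by Ps − P* = 98 − 93 = 5.

Buyers gain £14 per unit; sellers gain £5 per unit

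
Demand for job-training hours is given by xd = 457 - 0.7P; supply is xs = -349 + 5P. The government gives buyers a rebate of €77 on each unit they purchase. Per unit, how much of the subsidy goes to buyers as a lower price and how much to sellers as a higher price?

Pre-subsidy: 457 - 0.7P = -349 + 5P gives P* = 8060/57, x* = 20407/57.
With the rebate, buyers effectively pay Pb = Ps − 77, where Ps is the price sellers receive.
Demand in terms of Ps becomes xd = 457 − 0.7(Ps − 77) = 510.9 - 0.7Ps. Setting this equal to supply: 510.9 - 0.7Ps = -349 + 5Ps, so Ps = 8599/57.
Buyers pay Pb = 8599/57 − 77 = 4210/57; x' = -349 + 5·(8599/57) = 23102/57.
Buyers' price falls by P* − Pb = 8060/57 − 4210/57 = 3850/57; sellers' price rises by Ps − P* = 8599/57 − 8060/57 = 539/57.

Buyers gain 3850/57 per unit; sellers gain 539/57 per unit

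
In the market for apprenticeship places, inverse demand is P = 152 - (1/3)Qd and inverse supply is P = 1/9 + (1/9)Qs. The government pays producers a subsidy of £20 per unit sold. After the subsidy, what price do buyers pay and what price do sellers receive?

Pre-subsidy: 152 - (1/3)Q = 1/9 + (1/9)Q gives Q* = 341.75 and P* = 457/12.
With the subsidy, sellers receive Ps = Pb + 20 for each unit, where Pb is the price buyers pay.
On the curves, Pb = 152 - (1/3)Q and Ps = 1/9 + (1/9)Q; the wedge Ps − Pb = 20 gives 1/9 + (1/9)Q − (152 - (1/3)Q) = 20, so Q' = 386.75.
Then Pb = 152 − (1/3)·386.75 = 277/12 and Ps = 1/9 + (1/9)·386.75 = 517/12.

Buyers pay 277/12; sellers receive 517/12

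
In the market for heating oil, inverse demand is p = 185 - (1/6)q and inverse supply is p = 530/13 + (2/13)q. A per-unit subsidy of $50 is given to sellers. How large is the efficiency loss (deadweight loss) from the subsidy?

Deadweight loss = $3900

Pre-subsidy: 185 - (1/6)q = 530/13 + (2/13)q gives q* = 450 and p* = 110.
With the subsidy, sellers receive ps = pb + 50 for each unit, where pb is the price buyers pay.
On the curves, pb = 185 - (1/6)q and ps = 530/13 + (2/13)q; the wedge ps − pb = 50 gives 530/13 + (2/13)q − (185 - (1/6)q) = 50, so q' = 606.
Then pb = 185 − (1/6)·606 = 84 and ps = 530/13 + (2/13)·606 = 134.
The subsidy expands output by 606 − 450 = 156 past the efficient level; on those units the gap between marginal cost and willingness to pay runs from 0 up to 50.
DWL = ½ × 50 × 156 = 3900.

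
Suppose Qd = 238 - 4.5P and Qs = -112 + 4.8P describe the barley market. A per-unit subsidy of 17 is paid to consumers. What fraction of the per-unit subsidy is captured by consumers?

Consumer share = 16/31

Pre-subsidy: 238 - 4.5P = -112 + 4.8P gives P* = 3500/93, Q* = 2128/31.
With the rebate, buyers effectively pay Pb = Ps − 17, where Ps is the price sellers receive.
Demand in terms of Ps becomes Qd = 238 − 4.5(Ps − 17) = 314.5 - 4.5Ps. Setting this equal to supply: 314.5 - 4.5Ps = -112 + 4.8Ps, so Ps = 4265/93.
Buyers pay Pb = 4265/93 − 17 = 2684/93; Q' = -112 + 4.8·(4265/93) = 3352/31.
Buyers' price falls by P* − Pb = 3500/93 − 2684/93 = 272/31; sellers' price rises by Ps − P* = 4265/93 − 3500/93 = 255/31.
So consumers capture (272/31)/17 = 16/31 of each unit of subsidy.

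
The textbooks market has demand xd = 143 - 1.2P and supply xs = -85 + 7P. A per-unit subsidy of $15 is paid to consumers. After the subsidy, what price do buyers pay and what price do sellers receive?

Pre-subsidy: 143 - 1.2P = -85 + 7P gives P* = 1140/41, x* = 4495/41.
With the rebate, buyers effectively pay Pb = Ps − 15, where Ps is the price sellers receive.
Demand in terms of Ps becomes xd = 143 − 1.2(Ps − 15) = 161 - 1.2Ps. Setting this equal to supply: 161 - 1.2Ps = -85 + 7Ps, so Ps = 30.
Buyers pay Pb = 30 − 15 = 15; x' = -85 + 7·30 = 125.

Buyers pay $15; sellers receive $30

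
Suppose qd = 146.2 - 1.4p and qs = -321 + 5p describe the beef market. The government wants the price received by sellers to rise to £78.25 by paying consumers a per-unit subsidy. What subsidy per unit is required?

Required subsidy s = £24 per unit

At a seller price of 78.25, quantity supplied is -321 + 5·78.25 = 70.25.
Buyers absorb 70.25 only when they pay pb with 146.2 − 1.4·pb = 70.25, i.e. pb = 54.25.
s = ps − pb = 78.25 − 54.25 = 24.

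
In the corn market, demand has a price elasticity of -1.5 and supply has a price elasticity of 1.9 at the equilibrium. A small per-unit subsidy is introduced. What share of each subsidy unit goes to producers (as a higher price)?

For a small subsidy around the equilibrium, the benefit split depends on the relative slopes, which at a point are proportional to the elasticities.
Buyer share = εs/(εs + |εd|) = 1.9/(1.9 + 1.5) = 19/34; seller share = |εd|/(εs + |εd|) = 15/34.
So producers capture 15/34 of the subsidy.

Producer share = 15/34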